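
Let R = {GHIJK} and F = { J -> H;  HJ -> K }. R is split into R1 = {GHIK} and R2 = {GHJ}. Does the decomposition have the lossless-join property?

No

Common attributes: R1 ∩ R2 = {GH}.
No dependency enlarges {GH}, so (GH)⁺ = {GH}.
The closure contains neither all of R1 = {GHIK} nor all of R2 = {GHJ}, so the common attributes are not a superkey of either fragment. The join is lossy.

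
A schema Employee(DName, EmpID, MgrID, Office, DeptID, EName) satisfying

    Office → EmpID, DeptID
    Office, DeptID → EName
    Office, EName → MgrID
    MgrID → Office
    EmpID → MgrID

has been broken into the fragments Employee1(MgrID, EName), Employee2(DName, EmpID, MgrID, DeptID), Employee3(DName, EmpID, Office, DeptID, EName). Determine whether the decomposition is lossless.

Yes

Chase test. Columns are DName, EmpID, MgrID, Office, DeptID, EName; row i has aⱼ where attribute j ∈ Employeei, else bᵢⱼ.
Initial tableau (one row per fragment):
  row 1: b11 b12 a3 b14 b15 a6
  row 2: a1 a2 a3 b24 a5 b26
  row 3: a1 a2 b33 a4 a5 a6
Rows 1 and 2 agree on MgrID; apply MgrID→Office and equate their Office entries.
Rows 2 and 3 agree on EmpID; apply EmpID→MgrID and equate their MgrID entries.
Rows 1 and 2 agree on Office; apply Office→EmpID, DeptID and equate their EmpID, DeptID entries.
Rows 1 and 2 agree on Office, DeptID; apply Office, DeptID→EName and equate their EName entries.
Rows 1 and 3 agree on MgrID; apply MgrID→Office and equate their Office entries.
Row 2 is now all distinguished symbols — the join is lossless.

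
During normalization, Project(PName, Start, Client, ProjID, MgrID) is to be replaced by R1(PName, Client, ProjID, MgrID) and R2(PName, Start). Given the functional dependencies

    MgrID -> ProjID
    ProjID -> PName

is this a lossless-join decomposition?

No

Common attributes: R1 ∩ R2 = {PName}.
No dependency enlarges {PName}, so (PName)⁺ = {PName}.
The closure contains neither all of R1 = {PName, Client, ProjID, MgrID} nor all of R2 = {PName, Start}, so the common attributes are not a superkey of either fragment. The join is lossy.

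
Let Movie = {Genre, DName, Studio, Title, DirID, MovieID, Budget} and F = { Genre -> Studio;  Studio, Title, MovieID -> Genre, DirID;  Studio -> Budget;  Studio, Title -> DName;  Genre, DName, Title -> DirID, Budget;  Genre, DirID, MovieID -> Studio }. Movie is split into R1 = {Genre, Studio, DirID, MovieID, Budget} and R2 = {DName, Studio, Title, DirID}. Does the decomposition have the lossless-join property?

No

Common attributes: R1 ∩ R2 = {Studio, DirID}.
Closure of {Studio, DirID}: Studio → Budget applies, adding Budget. So (Studio, DirID)⁺ = {Studio, DirID, Budget}.
The closure contains neither all of R1 = {Genre, Studio, DirID, MovieID, Budget} nor all of R2 = {DName, Studio, Title, DirID}, so the common attributes are not a superkey of either fragment. The join is lossy.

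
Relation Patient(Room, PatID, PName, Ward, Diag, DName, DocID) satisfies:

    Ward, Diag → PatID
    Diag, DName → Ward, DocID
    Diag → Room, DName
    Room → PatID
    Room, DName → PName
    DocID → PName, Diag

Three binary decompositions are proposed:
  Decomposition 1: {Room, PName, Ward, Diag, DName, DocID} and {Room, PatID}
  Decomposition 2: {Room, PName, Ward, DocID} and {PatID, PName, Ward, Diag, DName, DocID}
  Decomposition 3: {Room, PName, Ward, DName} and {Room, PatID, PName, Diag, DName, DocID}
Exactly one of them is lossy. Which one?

Decomposition 3

Decomposition 1: common = {Room}, closure = {Room, PatID} → lossless.
Decomposition 2: common = {PName, Ward, DocID}, closure = {Room, PatID, PName, Ward, Diag, DName, DocID} → lossless.
Decomposition 3: common = {Room, PName, DName}, closure = {Room, PatID, PName, DName} → lossy.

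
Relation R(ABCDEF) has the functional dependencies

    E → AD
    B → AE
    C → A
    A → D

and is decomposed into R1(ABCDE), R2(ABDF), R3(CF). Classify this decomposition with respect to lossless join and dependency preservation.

Lossless test (chase): Rows 1 and 2 agree on B; apply B→AE and equate their AE entries. Rows 1 and 3 agree on C; apply C→A and equate their A entries. Rows 1 and 3 agree on A; apply A→D and equate their D entries. No row becomes fully distinguished — the join is lossy.
Dependency preservation: every FD's attributes lie within a single fragment, so each can be enforced locally — preserved.

lossy but dependency-preserving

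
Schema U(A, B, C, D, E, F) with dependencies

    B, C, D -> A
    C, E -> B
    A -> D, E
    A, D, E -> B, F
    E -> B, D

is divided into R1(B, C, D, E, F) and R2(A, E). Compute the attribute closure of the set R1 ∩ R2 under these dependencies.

B, D, E

R1 ∩ R2 = {E}.
E → B, D applies, adding B, D
Closure: {B, D, E}.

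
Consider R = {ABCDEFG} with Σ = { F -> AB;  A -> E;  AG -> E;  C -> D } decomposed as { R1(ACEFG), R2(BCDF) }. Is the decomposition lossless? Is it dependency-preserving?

Lossless test: (CF)⁺ = {ABCDEF}, which contains all of one fragment — lossless.
Dependency preservation: F → AB is not contained in any single fragment, but the restricted closure of its left-hand side across the fragments still reaches the right-hand side; the remaining FDs each lie inside some fragment. All dependencies are preserved.

lossless and dependency-preserving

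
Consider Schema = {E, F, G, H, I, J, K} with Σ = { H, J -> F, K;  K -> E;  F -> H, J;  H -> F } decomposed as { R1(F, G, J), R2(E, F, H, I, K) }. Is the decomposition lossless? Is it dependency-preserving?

Lossless test: (F)⁺ = {E, F, H, J, K}, which is a superkey of neither fragment — lossy.
Dependency preservation: H, J → F, K; F → H, J are not contained in any single fragment, but the restricted closure of each left-hand side across the fragments still reaches the right-hand side; the remaining FDs each lie inside some fragment. All dependencies are preserved.

lossy but dependency-preserving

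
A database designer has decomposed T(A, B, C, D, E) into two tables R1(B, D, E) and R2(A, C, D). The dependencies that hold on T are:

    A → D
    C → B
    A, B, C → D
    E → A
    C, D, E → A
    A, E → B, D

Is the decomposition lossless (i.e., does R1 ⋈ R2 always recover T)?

No

Common attributes: R1 ∩ R2 = {D}.
No dependency enlarges {D}, so (D)⁺ = {D}.
The closure contains neither all of R1 = {B, D, E} nor all of R2 = {A, C, D}, so the common attributes are not a superkey of either fragment. The join is lossy.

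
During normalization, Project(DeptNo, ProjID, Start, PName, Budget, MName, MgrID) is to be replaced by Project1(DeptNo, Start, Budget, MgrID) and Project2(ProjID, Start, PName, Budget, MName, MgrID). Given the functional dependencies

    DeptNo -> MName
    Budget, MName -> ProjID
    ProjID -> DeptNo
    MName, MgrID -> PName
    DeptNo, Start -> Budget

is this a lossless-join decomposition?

Common attributes: Project1 ∩ Project2 = {Start, Budget, MgrID}.
No dependency enlarges {Start, Budget, MgrID}, so (Start, Budget, MgrID)⁺ = {Start, Budget, MgrID}.
The closure contains neither all of Project1 = {DeptNo, Start, Budget, MgrID} nor all of Project2 = {ProjID, Start, PName, Budget, MName, MgrID}, so the common attributes are not a superkey of either fragment. The join is lossy.

No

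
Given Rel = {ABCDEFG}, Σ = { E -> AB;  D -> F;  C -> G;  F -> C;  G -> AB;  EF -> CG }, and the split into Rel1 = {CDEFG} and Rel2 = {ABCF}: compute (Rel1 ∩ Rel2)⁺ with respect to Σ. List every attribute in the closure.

Rel1 ∩ Rel2 = {CF}.
C → G applies, adding G
G → AB applies, adding AB
Closure: {ABCFG}.

ABCFG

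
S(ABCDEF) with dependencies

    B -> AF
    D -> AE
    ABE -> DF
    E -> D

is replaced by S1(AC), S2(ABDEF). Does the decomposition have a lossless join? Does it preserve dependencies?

Lossless test: (A)⁺ = {A}, which is a superkey of neither fragment — lossy.
Dependency preservation: every FD's attributes lie within a single fragment, so each can be enforced locally — preserved.

lossy but dependency-preserving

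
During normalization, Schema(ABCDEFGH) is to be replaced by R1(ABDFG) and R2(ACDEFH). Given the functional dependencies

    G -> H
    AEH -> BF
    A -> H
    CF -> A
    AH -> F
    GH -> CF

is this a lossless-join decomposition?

No

Common attributes: R1 ∩ R2 = {ADF}.
Closure of {ADF}: A → H applies, adding H. So (ADF)⁺ = {ADFH}.
The closure contains neither all of R1 = {ABDFG} nor all of R2 = {ACDEFH}, so the common attributes are not a superkey of either fragment. The join is lossy.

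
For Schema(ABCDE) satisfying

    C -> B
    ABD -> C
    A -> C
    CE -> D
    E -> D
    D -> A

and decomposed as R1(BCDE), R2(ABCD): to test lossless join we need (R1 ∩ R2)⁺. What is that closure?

R1 ∩ R2 = {BCD}.
D → A applies, adding A
Closure: {ABCD}.

ABCD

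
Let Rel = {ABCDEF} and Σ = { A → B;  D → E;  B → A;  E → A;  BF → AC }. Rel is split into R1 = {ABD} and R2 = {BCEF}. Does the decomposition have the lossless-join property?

Common attributes: R1 ∩ R2 = {B}.
Closure of {B}: B → A applies, adding A. So (B)⁺ = {AB}.
The closure contains neither all of R1 = {ABD} nor all of R2 = {BCEF}, so the common attributes are not a superkey of either fragment. The join is lossy.

No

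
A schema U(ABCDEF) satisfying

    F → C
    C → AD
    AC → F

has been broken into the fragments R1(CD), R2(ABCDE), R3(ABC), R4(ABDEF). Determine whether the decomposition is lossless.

Chase test. Columns are ABCDEF; row i has aⱼ where attribute j ∈ Ri, else bᵢⱼ.
Initial tableau (one row per fragment):
  row 1: b11 b12 a3 a4 b15 b16
  row 2: a1 a2 a3 a4 a5 b26
  row 3: a1 a2 a3 b34 b35 b36
  row 4: a1 a2 b43 a4 a5 a6
Rows 1 and 2 agree on C; apply C→AD and equate their AD entries.
Rows 1 and 3 agree on C; apply C→AD and equate their AD entries.
Rows 1 and 2 agree on AC; apply AC→F and equate their F entries.
Rows 1 and 3 agree on AC; apply AC→F and equate their F entries.
No row becomes fully distinguished — the join is lossy.

No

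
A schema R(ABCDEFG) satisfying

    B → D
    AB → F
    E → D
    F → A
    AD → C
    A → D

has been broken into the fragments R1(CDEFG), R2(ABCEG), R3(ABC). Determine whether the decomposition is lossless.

Chase test. Columns are ABCDEFG; row i has aⱼ where attribute j ∈ Ri, else bᵢⱼ.
Initial tableau (one row per fragment):
  row 1: b11 b12 a3 a4 a5 a6 a7
  row 2: a1 a2 a3 b24 a5 b26 a7
  row 3: a1 a2 a3 b34 b35 b36 b37
Rows 2 and 3 agree on B; apply B→D and equate their D entries.
Rows 2 and 3 agree on AB; apply AB→F and equate their F entries.
Rows 1 and 2 agree on E; apply E→D and equate their D entries.
No row becomes fully distinguished — the join is lossy.

No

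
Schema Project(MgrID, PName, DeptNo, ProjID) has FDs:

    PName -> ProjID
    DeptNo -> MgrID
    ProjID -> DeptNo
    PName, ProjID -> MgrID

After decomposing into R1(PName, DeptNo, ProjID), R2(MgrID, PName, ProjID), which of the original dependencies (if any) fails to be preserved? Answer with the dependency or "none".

Check DeptNo → MgrID: no single fragment contains all of {MgrID, DeptNo}, and the restricted closure of {DeptNo} across the fragments never reaches {MgrID}.
PName → ProjID is preserved.
ProjID → DeptNo is preserved.
PName, ProjID → MgrID is preserved.

DeptNo -> MgrID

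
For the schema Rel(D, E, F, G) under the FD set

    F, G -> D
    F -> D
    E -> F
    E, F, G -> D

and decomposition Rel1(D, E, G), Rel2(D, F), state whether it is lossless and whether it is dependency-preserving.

Lossless test: (D)⁺ = {D}, which is a superkey of neither fragment — lossy.
Dependency preservation: the restricted closure of {E} across the fragments never reaches {F}, so E → F cannot be enforced without a join — not preserved.

lossy and not dependency-preserving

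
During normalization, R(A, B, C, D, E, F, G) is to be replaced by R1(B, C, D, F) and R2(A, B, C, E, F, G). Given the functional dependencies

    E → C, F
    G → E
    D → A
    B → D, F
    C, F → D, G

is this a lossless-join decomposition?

Yes

Common attributes: R1 ∩ R2 = {B, C, F}.
Closure of {B, C, F}: B → D, F applies, adding D; C, F → D, G applies, adding G; G → E applies, adding E; D → A applies, adding A. So (B, C, F)⁺ = {A, B, C, D, E, F, G}.
This closure contains every attribute of R1, so R1 ∩ R2 → R1. The join is lossless.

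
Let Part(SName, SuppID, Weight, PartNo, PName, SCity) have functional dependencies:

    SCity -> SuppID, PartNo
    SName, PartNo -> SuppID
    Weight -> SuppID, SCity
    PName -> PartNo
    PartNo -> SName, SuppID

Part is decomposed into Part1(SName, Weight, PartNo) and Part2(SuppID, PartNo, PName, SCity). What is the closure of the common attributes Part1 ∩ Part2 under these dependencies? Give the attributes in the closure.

Part1 ∩ Part2 = {PartNo}.
PartNo → SName, SuppID applies, adding SName, SuppID
Closure: {SName, SuppID, PartNo}.

SName, SuppID, PartNo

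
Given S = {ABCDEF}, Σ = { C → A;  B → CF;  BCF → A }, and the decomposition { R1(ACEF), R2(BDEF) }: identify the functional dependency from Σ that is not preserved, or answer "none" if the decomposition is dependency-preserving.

Check B → CF: no single fragment contains all of {BCF}, and the restricted closure of {B} across the fragments never reaches {CF}.
C → A is preserved.
BCF → A is preserved.

B → CF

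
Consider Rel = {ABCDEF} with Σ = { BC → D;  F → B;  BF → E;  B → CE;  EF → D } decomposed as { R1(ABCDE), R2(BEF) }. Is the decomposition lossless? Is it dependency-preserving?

Lossless test: (BE)⁺ = {BCDE}, which is a superkey of neither fragment — lossy.
Dependency preservation: EF → D is not contained in any single fragment, but the restricted closure of its left-hand side across the fragments still reaches the right-hand side; the remaining FDs each lie inside some fragment. All dependencies are preserved.

lossy but dependency-preserving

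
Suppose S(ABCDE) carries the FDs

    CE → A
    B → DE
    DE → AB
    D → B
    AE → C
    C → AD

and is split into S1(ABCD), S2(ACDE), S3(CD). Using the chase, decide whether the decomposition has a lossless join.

Chase test. Columns are ABCDE; row i has aⱼ where attribute j ∈ Si, else bᵢⱼ.
Initial tableau (one row per fragment):
  row 1: a1 a2 a3 a4 b15
  row 2: a1 b22 a3 a4 a5
  row 3: b31 b32 a3 a4 b35
Rows 1 and 2 agree on D; apply D→B and equate their B entries.
Rows 1 and 3 agree on D; apply D→B and equate their B entries.
Rows 1 and 3 agree on C; apply C→AD and equate their AD entries.
Rows 1 and 2 agree on B; apply B→DE and equate their DE entries.
Rows 1 and 3 agree on B; apply B→DE and equate their DE entries.
Row 1 is now all distinguished symbols — the join is lossless.

Yes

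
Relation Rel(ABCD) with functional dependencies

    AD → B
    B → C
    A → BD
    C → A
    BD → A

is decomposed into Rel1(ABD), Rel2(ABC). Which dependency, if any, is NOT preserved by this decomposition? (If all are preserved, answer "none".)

AD → B lies within Rel1.
B → C lies within Rel2.
A → BD lies within Rel1.
C → A lies within Rel2.
BD → A lies within Rel1.
Every dependency is enforceable on the fragments, so the decomposition is dependency-preserving.

none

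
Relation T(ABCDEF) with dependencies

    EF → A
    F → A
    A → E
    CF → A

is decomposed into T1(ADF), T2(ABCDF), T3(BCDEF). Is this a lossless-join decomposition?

Yes

Chase test. Columns are ABCDEF; row i has aⱼ where attribute j ∈ Ti, else bᵢⱼ.
Initial tableau (one row per fragment):
  row 1: a1 b12 b13 a4 b15 a6
  row 2: a1 a2 a3 a4 b25 a6
  row 3: b31 a2 a3 a4 a5 a6
Rows 1 and 3 agree on F; apply F→A and equate their A entries.
Rows 1 and 2 agree on A; apply A→E and equate their E entries.
Rows 1 and 3 agree on A; apply A→E and equate their E entries.
Row 2 is now all distinguished symbols — the join is lossless.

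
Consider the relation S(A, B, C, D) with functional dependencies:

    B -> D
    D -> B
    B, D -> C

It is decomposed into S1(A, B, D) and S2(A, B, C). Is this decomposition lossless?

Common attributes: S1 ∩ S2 = {A, B}.
Closure of {A, B}: B → D applies, adding D; B, D → C applies, adding C. So (A, B)⁺ = {A, B, C, D}.
This closure contains every attribute of S1, so S1 ∩ S2 → S1. The join is lossless.

Yes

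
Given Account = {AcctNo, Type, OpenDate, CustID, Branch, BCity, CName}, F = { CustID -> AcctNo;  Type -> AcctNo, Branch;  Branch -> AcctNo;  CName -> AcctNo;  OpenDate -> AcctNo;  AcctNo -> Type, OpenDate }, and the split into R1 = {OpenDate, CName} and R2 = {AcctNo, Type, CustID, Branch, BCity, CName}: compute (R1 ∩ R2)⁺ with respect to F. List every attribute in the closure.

R1 ∩ R2 = {CName}.
CName → AcctNo applies, adding AcctNo
AcctNo → Type, OpenDate applies, adding Type, OpenDate
Type → AcctNo, Branch applies, adding Branch
Closure: {AcctNo, Type, OpenDate, Branch, CName}.

AcctNo, Type, OpenDate, Branch, CName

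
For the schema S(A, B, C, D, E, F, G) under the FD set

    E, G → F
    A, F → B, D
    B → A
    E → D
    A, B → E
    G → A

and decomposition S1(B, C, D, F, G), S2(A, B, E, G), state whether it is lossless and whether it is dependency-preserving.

lossless but not dependency-preserving

Lossless test: (B, G)⁺ = {A, B, D, E, F, G}, which contains all of one fragment — lossless.
Dependency preservation: the restricted closure of {A, F} across the fragments never reaches {B, D}, so A, F → B, D cannot be enforced without a join — not preserved.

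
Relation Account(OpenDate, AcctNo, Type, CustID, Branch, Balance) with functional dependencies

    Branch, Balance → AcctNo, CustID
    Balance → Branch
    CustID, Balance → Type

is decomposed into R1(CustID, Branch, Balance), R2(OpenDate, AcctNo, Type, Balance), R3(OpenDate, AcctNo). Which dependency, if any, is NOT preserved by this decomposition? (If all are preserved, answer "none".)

none

Branch, Balance → AcctNo, CustID: restricted closure across fragments reaches AcctNo, CustID.
Balance → Branch lies within R1.
CustID, Balance → Type: restricted closure across fragments reaches Type.
Every dependency is enforceable on the fragments, so the decomposition is dependency-preserving.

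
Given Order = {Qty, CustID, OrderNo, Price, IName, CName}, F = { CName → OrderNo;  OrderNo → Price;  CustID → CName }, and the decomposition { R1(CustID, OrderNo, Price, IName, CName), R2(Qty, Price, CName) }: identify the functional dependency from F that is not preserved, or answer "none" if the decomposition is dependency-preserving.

none

CName → OrderNo lies within R1.
OrderNo → Price lies within R1.
CustID → CName lies within R1.
Every dependency is enforceable on the fragments, so the decomposition is dependency-preserving.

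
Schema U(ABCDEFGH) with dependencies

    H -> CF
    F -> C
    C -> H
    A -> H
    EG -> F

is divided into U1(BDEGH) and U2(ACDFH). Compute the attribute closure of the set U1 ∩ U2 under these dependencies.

U1 ∩ U2 = {DH}.
H → CF applies, adding CF
Closure: {CDFH}.

CDFH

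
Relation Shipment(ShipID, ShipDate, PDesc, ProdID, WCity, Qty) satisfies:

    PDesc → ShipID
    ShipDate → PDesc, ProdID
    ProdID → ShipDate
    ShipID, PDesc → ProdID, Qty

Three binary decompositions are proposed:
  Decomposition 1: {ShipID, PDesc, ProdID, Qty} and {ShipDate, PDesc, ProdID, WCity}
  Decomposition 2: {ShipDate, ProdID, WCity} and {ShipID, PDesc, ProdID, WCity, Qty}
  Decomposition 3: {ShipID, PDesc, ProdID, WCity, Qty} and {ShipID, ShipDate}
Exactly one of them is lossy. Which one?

Decomposition 1: common = {PDesc, ProdID}, closure = {ShipID, ShipDate, PDesc, ProdID, Qty} → lossless.
Decomposition 2: common = {ProdID, WCity}, closure = {ShipID, ShipDate, PDesc, ProdID, WCity, Qty} → lossless.
Decomposition 3: common = {ShipID}, closure = {ShipID} → lossy.

Decomposition 3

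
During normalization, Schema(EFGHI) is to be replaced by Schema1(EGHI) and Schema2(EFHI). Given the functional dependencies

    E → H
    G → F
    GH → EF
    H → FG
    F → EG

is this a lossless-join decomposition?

Yes

Common attributes: Schema1 ∩ Schema2 = {EHI}.
Closure of {EHI}: H → FG applies, adding FG. So (EHI)⁺ = {EFGHI}.
This closure contains every attribute of Schema1, so Schema1 ∩ Schema2 → Schema1. The join is lossless.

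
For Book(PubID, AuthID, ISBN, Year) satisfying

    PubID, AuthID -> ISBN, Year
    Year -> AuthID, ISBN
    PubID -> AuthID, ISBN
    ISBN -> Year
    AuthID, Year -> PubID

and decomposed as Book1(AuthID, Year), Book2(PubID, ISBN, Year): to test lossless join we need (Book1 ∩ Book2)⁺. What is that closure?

PubID, AuthID, ISBN, Year

Book1 ∩ Book2 = {Year}.
Year → AuthID, ISBN applies, adding AuthID, ISBN
AuthID, Year → PubID applies, adding PubID
Closure: {PubID, AuthID, ISBN, Year}.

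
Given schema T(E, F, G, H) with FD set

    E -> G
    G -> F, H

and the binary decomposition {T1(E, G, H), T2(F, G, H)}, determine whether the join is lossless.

Common attributes: T1 ∩ T2 = {G, H}.
Closure of {G, H}: G → F, H applies, adding F. So (G, H)⁺ = {F, G, H}.
This closure contains every attribute of T2, so T1 ∩ T2 → T2. The join is lossless.

Yes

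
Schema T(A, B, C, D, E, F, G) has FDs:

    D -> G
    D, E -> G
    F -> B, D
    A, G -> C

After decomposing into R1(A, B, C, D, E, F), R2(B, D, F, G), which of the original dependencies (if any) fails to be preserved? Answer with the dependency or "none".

A, G -> C

Check A, G → C: no single fragment contains all of {A, C, G}, and the restricted closure of {A, G} across the fragments never reaches {C}.
D → G is preserved.
D, E → G is preserved.
F → B, D is preserved.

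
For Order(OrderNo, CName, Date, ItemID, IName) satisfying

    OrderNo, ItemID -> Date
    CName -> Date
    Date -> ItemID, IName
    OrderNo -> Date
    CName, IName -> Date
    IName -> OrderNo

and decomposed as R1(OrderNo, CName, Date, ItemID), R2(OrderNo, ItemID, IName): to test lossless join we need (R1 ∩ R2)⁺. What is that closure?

R1 ∩ R2 = {OrderNo, ItemID}.
OrderNo, ItemID → Date applies, adding Date
Date → ItemID, IName applies, adding IName
Closure: {OrderNo, Date, ItemID, IName}.

OrderNo, Date, ItemID, IName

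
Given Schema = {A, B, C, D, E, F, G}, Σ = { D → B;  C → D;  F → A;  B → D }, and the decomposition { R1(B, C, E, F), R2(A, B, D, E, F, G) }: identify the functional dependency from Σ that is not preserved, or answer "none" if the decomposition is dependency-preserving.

none

D → B lies within R2.
C → D: restricted closure across fragments reaches D.
F → A lies within R2.
B → D lies within R2.
Every dependency is enforceable on the fragments, so the decomposition is dependency-preserving.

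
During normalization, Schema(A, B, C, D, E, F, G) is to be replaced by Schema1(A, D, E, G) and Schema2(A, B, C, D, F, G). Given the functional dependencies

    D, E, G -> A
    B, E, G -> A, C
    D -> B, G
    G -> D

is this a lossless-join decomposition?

Common attributes: Schema1 ∩ Schema2 = {A, D, G}.
Closure of {A, D, G}: D → B, G applies, adding B. So (A, D, G)⁺ = {A, B, D, G}.
The closure contains neither all of Schema1 = {A, D, E, G} nor all of Schema2 = {A, B, C, D, F, G}, so the common attributes are not a superkey of either fragment. The join is lossy.

No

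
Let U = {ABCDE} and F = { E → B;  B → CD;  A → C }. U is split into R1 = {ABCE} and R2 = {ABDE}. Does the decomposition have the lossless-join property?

Yes

Common attributes: R1 ∩ R2 = {ABE}.
Closure of {ABE}: B → CD applies, adding CD. So (ABE)⁺ = {ABCDE}.
This closure contains every attribute of R1, so R1 ∩ R2 → R1. The join is lossless.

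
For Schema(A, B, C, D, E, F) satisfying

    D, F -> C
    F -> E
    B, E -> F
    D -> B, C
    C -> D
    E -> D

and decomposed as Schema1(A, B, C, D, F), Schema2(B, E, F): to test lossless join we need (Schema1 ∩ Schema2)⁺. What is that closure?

Schema1 ∩ Schema2 = {B, F}.
F → E applies, adding E
E → D applies, adding D
D, F → C applies, adding C
Closure: {B, C, D, E, F}.

B, C, D, E, F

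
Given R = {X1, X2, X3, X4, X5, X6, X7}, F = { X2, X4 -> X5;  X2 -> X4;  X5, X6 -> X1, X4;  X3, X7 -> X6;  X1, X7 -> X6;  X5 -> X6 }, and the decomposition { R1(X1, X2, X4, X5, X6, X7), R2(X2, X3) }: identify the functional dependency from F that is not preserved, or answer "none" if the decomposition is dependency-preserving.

X3, X7 -> X6

Check X3, X7 → X6: no single fragment contains all of {X3, X6, X7}, and the restricted closure of {X3, X7} across the fragments never reaches {X6}.
X2, X4 → X5 is preserved.
X2 → X4 is preserved.
X5, X6 → X1, X4 is preserved.
X1, X7 → X6 is preserved.
X5 → X6 is preserved.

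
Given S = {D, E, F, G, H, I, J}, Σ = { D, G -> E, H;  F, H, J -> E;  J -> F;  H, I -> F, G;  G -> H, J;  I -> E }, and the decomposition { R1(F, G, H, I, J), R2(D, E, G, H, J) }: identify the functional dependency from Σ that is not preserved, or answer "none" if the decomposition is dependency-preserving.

Check I → E: no single fragment contains all of {E, I}, and the restricted closure of {I} across the fragments never reaches {E}.
D, G → E, H is preserved.
F, H, J → E is preserved.
J → F is preserved.
H, I → F, G is preserved.
G → H, J is preserved.

I -> E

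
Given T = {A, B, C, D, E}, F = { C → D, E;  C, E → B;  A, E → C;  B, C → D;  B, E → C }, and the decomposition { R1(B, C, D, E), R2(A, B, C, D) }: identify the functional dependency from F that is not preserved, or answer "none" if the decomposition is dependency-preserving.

Check A, E → C: no single fragment contains all of {A, C, E}, and the restricted closure of {A, E} across the fragments never reaches {C}.
C → D, E is preserved.
C, E → B is preserved.
B, C → D is preserved.
B, E → C is preserved.

A, E → C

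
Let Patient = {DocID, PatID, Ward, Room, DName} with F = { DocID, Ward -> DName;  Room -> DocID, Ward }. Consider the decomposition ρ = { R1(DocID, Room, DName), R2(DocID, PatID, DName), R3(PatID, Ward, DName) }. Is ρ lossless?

No

Chase test. Columns are DocID, PatID, Ward, Room, DName; row i has aⱼ where attribute j ∈ Ri, else bᵢⱼ.
Initial tableau (one row per fragment):
  row 1: a1 b12 b13 a4 a5
  row 2: a1 a2 b23 b24 a5
  row 3: b31 a2 a3 b34 a5
No row becomes fully distinguished — the join is lossy.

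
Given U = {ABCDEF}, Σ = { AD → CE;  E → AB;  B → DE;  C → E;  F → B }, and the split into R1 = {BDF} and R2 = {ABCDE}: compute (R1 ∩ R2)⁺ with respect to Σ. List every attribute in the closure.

ABCDE

R1 ∩ R2 = {BD}.
B → DE applies, adding E
E → AB applies, adding A
AD → CE applies, adding C
Closure: {ABCDE}.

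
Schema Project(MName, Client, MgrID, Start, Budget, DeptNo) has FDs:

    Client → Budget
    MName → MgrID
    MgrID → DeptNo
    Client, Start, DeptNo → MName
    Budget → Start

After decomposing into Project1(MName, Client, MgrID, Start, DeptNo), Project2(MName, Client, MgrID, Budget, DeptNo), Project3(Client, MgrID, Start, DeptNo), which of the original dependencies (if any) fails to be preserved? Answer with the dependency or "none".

Check Budget → Start: no single fragment contains all of {Start, Budget}, and the restricted closure of {Budget} across the fragments never reaches {Start}.
Client → Budget is preserved.
MName → MgrID is preserved.
MgrID → DeptNo is preserved.
Client, Start, DeptNo → MName is preserved.

Budget → Start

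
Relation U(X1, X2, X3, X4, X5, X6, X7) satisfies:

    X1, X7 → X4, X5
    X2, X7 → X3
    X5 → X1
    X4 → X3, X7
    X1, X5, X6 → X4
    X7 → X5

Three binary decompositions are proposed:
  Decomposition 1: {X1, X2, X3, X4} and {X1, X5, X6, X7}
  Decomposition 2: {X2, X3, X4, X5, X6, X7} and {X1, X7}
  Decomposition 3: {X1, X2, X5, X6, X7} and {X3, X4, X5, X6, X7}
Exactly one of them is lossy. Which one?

Decomposition 1: common = {X1}, closure = {X1} → lossy.
Decomposition 2: common = {X7}, closure = {X1, X3, X4, X5, X7} → lossless.
Decomposition 3: common = {X5, X6, X7}, closure = {X1, X3, X4, X5, X6, X7} → lossless.

Decomposition 1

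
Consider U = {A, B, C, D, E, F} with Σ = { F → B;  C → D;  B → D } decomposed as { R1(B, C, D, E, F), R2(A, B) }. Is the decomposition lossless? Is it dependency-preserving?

Lossless test: (B)⁺ = {B, D}, which is a superkey of neither fragment — lossy.
Dependency preservation: every FD's attributes lie within a single fragment, so each can be enforced locally — preserved.

lossy but dependency-preserving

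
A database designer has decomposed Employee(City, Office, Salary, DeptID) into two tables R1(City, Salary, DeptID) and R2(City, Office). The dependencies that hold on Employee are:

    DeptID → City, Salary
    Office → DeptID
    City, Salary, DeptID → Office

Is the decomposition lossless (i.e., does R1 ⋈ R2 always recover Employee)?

Common attributes: R1 ∩ R2 = {City}.
No dependency enlarges {City}, so (City)⁺ = {City}.
The closure contains neither all of R1 = {City, Salary, DeptID} nor all of R2 = {City, Office}, so the common attributes are not a superkey of either fragment. The join is lossy.

No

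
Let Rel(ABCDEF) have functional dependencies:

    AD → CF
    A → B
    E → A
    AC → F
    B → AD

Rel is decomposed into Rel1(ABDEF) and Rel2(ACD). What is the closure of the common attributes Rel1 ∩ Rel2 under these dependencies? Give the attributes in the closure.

Rel1 ∩ Rel2 = {AD}.
AD → CF applies, adding CF
A → B applies, adding B
Closure: {ABCDF}.

ABCDF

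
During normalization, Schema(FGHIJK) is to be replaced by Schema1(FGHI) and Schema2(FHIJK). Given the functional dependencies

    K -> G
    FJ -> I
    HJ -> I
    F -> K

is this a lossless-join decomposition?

Yes

Common attributes: Schema1 ∩ Schema2 = {FHI}.
Closure of {FHI}: F → K applies, adding K; K → G applies, adding G. So (FHI)⁺ = {FGHIK}.
This closure contains every attribute of Schema1, so Schema1 ∩ Schema2 → Schema1. The join is lossless.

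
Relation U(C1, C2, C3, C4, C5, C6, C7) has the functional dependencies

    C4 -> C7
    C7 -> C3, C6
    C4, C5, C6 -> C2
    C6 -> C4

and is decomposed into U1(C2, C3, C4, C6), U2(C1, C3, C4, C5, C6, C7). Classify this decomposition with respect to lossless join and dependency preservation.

lossy and not dependency-preserving

Lossless test: (C3, C4, C6)⁺ = {C3, C4, C6, C7}, which is a superkey of neither fragment — lossy.
Dependency preservation: the restricted closure of {C4, C5, C6} across the fragments never reaches {C2}, so C4, C5, C6 → C2 cannot be enforced without a join — not preserved.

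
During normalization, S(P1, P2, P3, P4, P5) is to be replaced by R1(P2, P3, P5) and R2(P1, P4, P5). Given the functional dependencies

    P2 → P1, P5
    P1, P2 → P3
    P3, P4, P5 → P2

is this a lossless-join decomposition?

Common attributes: R1 ∩ R2 = {P5}.
No dependency enlarges {P5}, so (P5)⁺ = {P5}.
The closure contains neither all of R1 = {P2, P3, P5} nor all of R2 = {P1, P4, P5}, so the common attributes are not a superkey of either fragment. The join is lossy.

No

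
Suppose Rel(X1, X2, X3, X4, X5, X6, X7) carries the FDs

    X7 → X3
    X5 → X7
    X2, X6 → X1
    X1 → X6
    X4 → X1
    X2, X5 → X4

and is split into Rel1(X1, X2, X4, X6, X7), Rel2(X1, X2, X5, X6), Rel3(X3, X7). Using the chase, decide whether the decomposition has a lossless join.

Chase test. Columns are X1, X2, X3, X4, X5, X6, X7; row i has aⱼ where attribute j ∈ Reli, else bᵢⱼ.
Initial tableau (one row per fragment):
  row 1: a1 a2 b13 a4 b15 a6 a7
  row 2: a1 a2 b23 b24 a5 a6 b27
  row 3: b31 b32 a3 b34 b35 b36 a7
Rows 1 and 3 agree on X7; apply X7→X3 and equate their X3 entries.
No row becomes fully distinguished — the join is lossy.

No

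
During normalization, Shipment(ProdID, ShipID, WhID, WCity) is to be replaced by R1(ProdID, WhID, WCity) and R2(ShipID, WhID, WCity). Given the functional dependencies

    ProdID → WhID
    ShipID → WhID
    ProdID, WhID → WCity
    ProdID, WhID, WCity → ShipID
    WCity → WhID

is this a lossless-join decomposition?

No

Common attributes: R1 ∩ R2 = {WhID, WCity}.
No dependency enlarges {WhID, WCity}, so (WhID, WCity)⁺ = {WhID, WCity}.
The closure contains neither all of R1 = {ProdID, WhID, WCity} nor all of R2 = {ShipID, WhID, WCity}, so the common attributes are not a superkey of either fragment. The join is lossy.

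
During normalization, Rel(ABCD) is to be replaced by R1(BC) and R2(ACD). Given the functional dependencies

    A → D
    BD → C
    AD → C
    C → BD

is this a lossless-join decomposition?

Yes

Common attributes: R1 ∩ R2 = {C}.
Closure of {C}: C → BD applies, adding BD. So (C)⁺ = {BCD}.
This closure contains every attribute of R1, so R1 ∩ R2 → R1. The join is lossless.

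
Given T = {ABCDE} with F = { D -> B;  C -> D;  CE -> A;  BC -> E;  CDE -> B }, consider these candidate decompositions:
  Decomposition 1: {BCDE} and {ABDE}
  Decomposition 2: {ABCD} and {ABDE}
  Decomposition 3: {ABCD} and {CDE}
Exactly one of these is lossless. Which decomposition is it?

Decomposition 1: common = {BDE}, closure = {BDE} → lossy.
Decomposition 2: common = {ABD}, closure = {ABD} → lossy.
Decomposition 3: common = {CD}, closure = {ABCDE} → lossless.

Decomposition 3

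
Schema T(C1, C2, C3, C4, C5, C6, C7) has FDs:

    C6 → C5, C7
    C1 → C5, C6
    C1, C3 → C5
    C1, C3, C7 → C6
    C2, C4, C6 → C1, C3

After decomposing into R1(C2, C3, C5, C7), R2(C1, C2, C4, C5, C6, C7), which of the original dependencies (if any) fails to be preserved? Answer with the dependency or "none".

C2, C4, C6 → C1, C3

Check C2, C4, C6 → C1, C3: no single fragment contains all of {C1, C2, C3, C4, C6}, and the restricted closure of {C2, C4, C6} across the fragments never reaches {C1, C3}.
C6 → C5, C7 is preserved.
C1 → C5, C6 is preserved.
C1, C3 → C5 is preserved.
C1, C3, C7 → C6 is preserved.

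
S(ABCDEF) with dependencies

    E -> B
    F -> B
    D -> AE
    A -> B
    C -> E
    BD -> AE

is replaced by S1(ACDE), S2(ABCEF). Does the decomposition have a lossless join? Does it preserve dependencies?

Lossless test: (ACE)⁺ = {ABCE}, which is a superkey of neither fragment — lossy.
Dependency preservation: BD → AE is not contained in any single fragment, but the restricted closure of its left-hand side across the fragments still reaches the right-hand side; the remaining FDs each lie inside some fragment. All dependencies are preserved.

lossy but dependency-preserving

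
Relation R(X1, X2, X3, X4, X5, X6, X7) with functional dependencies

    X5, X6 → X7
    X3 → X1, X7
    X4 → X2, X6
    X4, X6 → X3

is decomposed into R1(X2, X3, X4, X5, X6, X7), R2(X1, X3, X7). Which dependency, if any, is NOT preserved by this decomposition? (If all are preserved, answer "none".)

none

X5, X6 → X7 lies within R1.
X3 → X1, X7 lies within R2.
X4 → X2, X6 lies within R1.
X4, X6 → X3 lies within R1.
Every dependency is enforceable on the fragments, so the decomposition is dependency-preserving.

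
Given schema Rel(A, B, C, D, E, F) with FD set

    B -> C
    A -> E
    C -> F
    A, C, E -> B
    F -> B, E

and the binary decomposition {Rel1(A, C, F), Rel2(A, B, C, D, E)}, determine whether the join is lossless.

Yes

Common attributes: Rel1 ∩ Rel2 = {A, C}.
Closure of {A, C}: A → E applies, adding E; C → F applies, adding F; A, C, E → B applies, adding B. So (A, C)⁺ = {A, B, C, E, F}.
This closure contains every attribute of Rel1, so Rel1 ∩ Rel2 → Rel1. The join is lossless.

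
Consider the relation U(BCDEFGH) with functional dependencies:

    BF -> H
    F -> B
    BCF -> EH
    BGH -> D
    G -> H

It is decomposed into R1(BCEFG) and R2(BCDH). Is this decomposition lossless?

No

Common attributes: R1 ∩ R2 = {BC}.
No dependency enlarges {BC}, so (BC)⁺ = {BC}.
The closure contains neither all of R1 = {BCEFG} nor all of R2 = {BCDH}, so the common attributes are not a superkey of either fragment. The join is lossy.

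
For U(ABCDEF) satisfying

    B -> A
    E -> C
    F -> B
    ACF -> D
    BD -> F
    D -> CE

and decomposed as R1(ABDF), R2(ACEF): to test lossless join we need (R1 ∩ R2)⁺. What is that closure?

R1 ∩ R2 = {AF}.
F → B applies, adding B
Closure: {ABF}.

ABF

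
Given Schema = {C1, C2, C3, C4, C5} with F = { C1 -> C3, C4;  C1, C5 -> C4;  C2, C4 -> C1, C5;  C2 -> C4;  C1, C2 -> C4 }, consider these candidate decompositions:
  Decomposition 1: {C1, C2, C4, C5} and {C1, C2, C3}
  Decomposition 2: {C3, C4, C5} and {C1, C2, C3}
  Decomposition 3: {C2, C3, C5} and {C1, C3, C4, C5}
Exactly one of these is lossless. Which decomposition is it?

Decomposition 1

Decomposition 1: common = {C1, C2}, closure = {C1, C2, C3, C4, C5} → lossless.
Decomposition 2: common = {C3}, closure = {C3} → lossy.
Decomposition 3: common = {C3, C5}, closure = {C3, C5} → lossy.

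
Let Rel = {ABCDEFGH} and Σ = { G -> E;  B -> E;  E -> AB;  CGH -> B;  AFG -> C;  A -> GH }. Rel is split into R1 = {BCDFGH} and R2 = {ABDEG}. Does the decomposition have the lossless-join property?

Common attributes: R1 ∩ R2 = {BDG}.
Closure of {BDG}: G → E applies, adding E; E → AB applies, adding A; A → GH applies, adding H. So (BDG)⁺ = {ABDEGH}.
This closure contains every attribute of R2, so R1 ∩ R2 → R2. The join is lossless.

Yes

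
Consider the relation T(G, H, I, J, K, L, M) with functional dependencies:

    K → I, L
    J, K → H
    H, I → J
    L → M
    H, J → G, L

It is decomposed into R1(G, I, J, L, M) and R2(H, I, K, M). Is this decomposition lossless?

Common attributes: R1 ∩ R2 = {I, M}.
No dependency enlarges {I, M}, so (I, M)⁺ = {I, M}.
The closure contains neither all of R1 = {G, I, J, L, M} nor all of R2 = {H, I, K, M}, so the common attributes are not a superkey of either fragment. The join is lossy.

No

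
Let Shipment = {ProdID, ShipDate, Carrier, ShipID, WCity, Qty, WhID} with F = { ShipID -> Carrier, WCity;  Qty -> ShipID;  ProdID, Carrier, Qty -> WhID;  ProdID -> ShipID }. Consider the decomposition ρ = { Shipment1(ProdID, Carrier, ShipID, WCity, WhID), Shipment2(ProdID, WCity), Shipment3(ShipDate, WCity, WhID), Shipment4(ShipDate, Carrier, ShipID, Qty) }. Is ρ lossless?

Chase test. Columns are ProdID, ShipDate, Carrier, ShipID, WCity, Qty, WhID; row i has aⱼ where attribute j ∈ Shipmenti, else bᵢⱼ.
Initial tableau (one row per fragment):
  row 1: a1 b12 a3 a4 a5 b16 a7
  row 2: a1 b22 b23 b24 a5 b26 b27
  row 3: b31 a2 b33 b34 a5 b36 a7
  row 4: b41 a2 a3 a4 b45 a6 b47
Rows 1 and 4 agree on ShipID; apply ShipID→Carrier, WCity and equate their Carrier, WCity entries.
Rows 1 and 2 agree on ProdID; apply ProdID→ShipID and equate their ShipID entries.
Rows 1 and 2 agree on ShipID; apply ShipID→Carrier, WCity and equate their Carrier, WCity entries.
No row becomes fully distinguished — the join is lossy.

No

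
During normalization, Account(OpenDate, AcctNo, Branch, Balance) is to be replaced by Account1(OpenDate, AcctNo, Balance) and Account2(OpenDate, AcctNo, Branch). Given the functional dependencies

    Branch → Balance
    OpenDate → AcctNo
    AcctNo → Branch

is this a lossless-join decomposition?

Common attributes: Account1 ∩ Account2 = {OpenDate, AcctNo}.
Closure of {OpenDate, AcctNo}: AcctNo → Branch applies, adding Branch; Branch → Balance applies, adding Balance. So (OpenDate, AcctNo)⁺ = {OpenDate, AcctNo, Branch, Balance}.
This closure contains every attribute of Account1, so Account1 ∩ Account2 → Account1. The join is lossless.

Yes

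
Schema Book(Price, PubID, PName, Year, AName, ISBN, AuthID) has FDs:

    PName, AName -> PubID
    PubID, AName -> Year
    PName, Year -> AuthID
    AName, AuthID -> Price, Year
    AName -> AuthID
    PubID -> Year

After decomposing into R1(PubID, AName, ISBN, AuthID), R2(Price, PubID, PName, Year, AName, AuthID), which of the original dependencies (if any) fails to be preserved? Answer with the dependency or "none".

PName, AName → PubID lies within R2.
PubID, AName → Year lies within R2.
PName, Year → AuthID lies within R2.
AName, AuthID → Price, Year lies within R2.
AName → AuthID lies within R1.
PubID → Year lies within R2.
Every dependency is enforceable on the fragments, so the decomposition is dependency-preserving.

none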